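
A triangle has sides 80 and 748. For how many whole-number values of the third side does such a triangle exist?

The third side lies in the open interval (668, 828).
Integers from 669 to 827 inclusive: 827 − 669 + 1 = 159.

159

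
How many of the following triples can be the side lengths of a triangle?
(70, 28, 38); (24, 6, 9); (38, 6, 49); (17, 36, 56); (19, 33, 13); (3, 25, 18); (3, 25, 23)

(28,38,70): 28+38 ≤ 70 → not valid
(6,9,24): 6+9 ≤ 24 → not valid
(6,38,49): 6+38 ≤ 49 → not valid
(17,36,56): 17+36 ≤ 56 → not valid
(13,19,33): 13+19 ≤ 33 → not valid
(3,18,25): 3+18 ≤ 25 → not valid
(3,23,25): 3+23 > 25 → valid
1 of the 7 triples forms a triangle.

1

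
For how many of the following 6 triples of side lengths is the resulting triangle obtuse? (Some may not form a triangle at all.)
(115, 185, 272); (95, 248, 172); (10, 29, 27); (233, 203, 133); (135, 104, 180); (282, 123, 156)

4

(115,185,272): 115²+185² = 47450 < 73984 = 272² → obtuse
(95,248,172): 95²+172² = 38609 < 61504 = 248² → obtuse
(10,29,27): 10²+27² = 829 < 841 = 29² → obtuse
(233,203,133): 133²+203² = 58898 > 54289 = 233² → acute
(135,104,180): 104²+135² = 29041 < 32400 = 180² → obtuse
(282,123,156): 123+156 ≤ 282, not a triangle
4 of the 6 are obtuse.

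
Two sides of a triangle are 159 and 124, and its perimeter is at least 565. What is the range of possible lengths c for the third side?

282 ≤ c < 283

Triangle inequality alone gives 35 < c < 283.
The perimeter condition gives c ≥ 565 − 159 − 124 = 282.
Intersecting the two: 282 ≤ c < 283.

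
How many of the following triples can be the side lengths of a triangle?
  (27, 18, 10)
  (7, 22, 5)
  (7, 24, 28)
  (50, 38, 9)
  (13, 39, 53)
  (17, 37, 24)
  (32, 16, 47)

4

(10,18,27): 10+18 > 27 → valid
(5,7,22): 5+7 ≤ 22 → not valid
(7,24,28): 7+24 > 28 → valid
(9,38,50): 9+38 ≤ 50 → not valid
(13,39,53): 13+39 ≤ 53 → not valid
(17,24,37): 17+24 > 37 → valid
(16,32,47): 16+32 > 47 → valid
4 of the 7 triples form a triangle.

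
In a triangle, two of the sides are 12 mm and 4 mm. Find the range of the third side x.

8 < x < 16

By the triangle inequality, x must be less than 12 + 4 = 16 and greater than |12 − 4| = 8.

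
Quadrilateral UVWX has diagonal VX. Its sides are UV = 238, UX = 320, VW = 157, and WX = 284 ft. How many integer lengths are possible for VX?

313

From triangle UVX: 82 < VX < 558.
From triangle WVX: 127 < VX < 441.
Intersection: 127 < VX < 441, so integers 128 through 440: 313 values.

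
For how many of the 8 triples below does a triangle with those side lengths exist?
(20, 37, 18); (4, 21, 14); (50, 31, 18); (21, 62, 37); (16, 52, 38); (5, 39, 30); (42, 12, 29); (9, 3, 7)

3

(18,20,37): 18+20 > 37 → valid
(4,14,21): 4+14 ≤ 21 → not valid
(18,31,50): 18+31 ≤ 50 → not valid
(21,37,62): 21+37 ≤ 62 → not valid
(16,38,52): 16+38 > 52 → valid
(5,30,39): 5+30 ≤ 39 → not valid
(12,29,42): 12+29 ≤ 42 → not valid
(3,7,9): 3+7 > 9 → valid
3 of the 8 triples form a triangle.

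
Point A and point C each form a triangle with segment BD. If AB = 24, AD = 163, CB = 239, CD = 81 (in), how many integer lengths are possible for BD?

28

From triangle ABD: 139 < BD < 187.
From triangle CBD: 158 < BD < 320.
Intersection: 158 < BD < 187, so integers 159 through 186: 28 values.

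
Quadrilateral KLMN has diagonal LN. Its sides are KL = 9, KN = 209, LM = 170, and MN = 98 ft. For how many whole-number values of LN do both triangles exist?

From triangle KLN: 200 < LN < 218.
From triangle MLN: 72 < LN < 268.
Intersection: 200 < LN < 218, so integers 201 through 217: 17 values.

17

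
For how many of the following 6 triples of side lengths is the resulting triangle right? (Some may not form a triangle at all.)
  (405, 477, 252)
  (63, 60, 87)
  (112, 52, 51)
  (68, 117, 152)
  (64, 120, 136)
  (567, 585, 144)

4

(405,477,252): 252²+405² = 227529 = 477² → right
(63,60,87): 60²+63² = 7569 = 87² → right
(112,52,51): 51+52 ≤ 112, not a triangle
(68,117,152): 68²+117² = 18313 < 23104 = 152² → obtuse
(64,120,136): 64²+120² = 18496 = 136² → right
(567,585,144): 144²+567² = 342225 = 585² → right
4 of the 6 are right.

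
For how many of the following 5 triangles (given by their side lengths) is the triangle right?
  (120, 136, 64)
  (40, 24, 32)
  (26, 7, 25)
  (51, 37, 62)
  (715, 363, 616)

3

(120,136,64): 64²+120² = 18496 = 136² → right
(40,24,32): 24²+32² = 1600 = 40² → right
(26,7,25): 7²+25² = 674 < 676 = 26² → obtuse
(51,37,62): 37²+51² = 3970 > 3844 = 62² → acute
(715,363,616): 363²+616² = 511225 = 715² → right
3 of the 5 are right.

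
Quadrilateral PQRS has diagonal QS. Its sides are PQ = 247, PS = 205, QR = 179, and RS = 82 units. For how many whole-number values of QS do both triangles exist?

163

From triangle PQS: 42 < QS < 452.
From triangle RQS: 97 < QS < 261.
Intersection: 97 < QS < 261, so integers 98 through 260: 163 values.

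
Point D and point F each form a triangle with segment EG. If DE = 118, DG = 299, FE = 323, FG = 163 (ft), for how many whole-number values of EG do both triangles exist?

From triangle DEG: 181 < EG < 417.
From triangle FEG: 160 < EG < 486.
Intersection: 181 < EG < 417, so integers 182 through 416: 235 values.

235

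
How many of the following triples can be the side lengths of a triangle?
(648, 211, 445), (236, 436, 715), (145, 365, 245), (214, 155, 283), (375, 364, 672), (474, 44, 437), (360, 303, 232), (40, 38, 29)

7

(211,445,648): 211+445 > 648 → valid
(236,436,715): 236+436 ≤ 715 → not valid
(145,245,365): 145+245 > 365 → valid
(155,214,283): 155+214 > 283 → valid
(364,375,672): 364+375 > 672 → valid
(44,437,474): 44+437 > 474 → valid
(232,303,360): 232+303 > 360 → valid
(29,38,40): 29+38 > 40 → valid
7 of the 8 triples form a triangle.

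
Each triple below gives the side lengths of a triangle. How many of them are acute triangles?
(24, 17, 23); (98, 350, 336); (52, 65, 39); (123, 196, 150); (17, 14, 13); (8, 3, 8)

3

(24,17,23): 17²+23² = 818 > 576 = 24² → acute
(98,350,336): 98²+336² = 122500 = 350² → right
(52,65,39): 39²+52² = 4225 = 65² → right
(123,196,150): 123²+150² = 37629 < 38416 = 196² → obtuse
(17,14,13): 13²+14² = 365 > 289 = 17² → acute
(8,3,8): 3²+8² = 73 > 64 = 8² → acute
3 of the 6 are acute.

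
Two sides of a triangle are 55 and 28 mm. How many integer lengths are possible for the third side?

55

The third side lies in the open interval (27, 83).
Integers from 28 to 82 inclusive: 82 − 28 + 1 = 55.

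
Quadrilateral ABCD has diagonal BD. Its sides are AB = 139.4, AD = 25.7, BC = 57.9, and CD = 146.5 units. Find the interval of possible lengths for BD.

From triangle ABD: |139.4 − 25.7| < BD < 139.4 + 25.7, i.e. 113.7 < BD < 165.1.
From triangle CBD: 88.6 < BD < 204.4.
Both must hold, so BD lies in the intersection.

113.7 < BD < 165.1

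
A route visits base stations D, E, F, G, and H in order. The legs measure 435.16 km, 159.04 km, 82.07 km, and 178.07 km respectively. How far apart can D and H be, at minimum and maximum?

The maximum is all hops collinear in one direction: 435.16 + 159.04 + 82.07 + 178.07 = 854.34.
The longest hop is 435.16; the others sum to 419.18. Folding the others back against it leaves at least 435.16 − 419.18 = 15.98.

15.98 ≤ DH ≤ 854.34 km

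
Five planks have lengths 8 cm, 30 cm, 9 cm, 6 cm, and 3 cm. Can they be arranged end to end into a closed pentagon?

For a pentagon, each side must be shorter than the sum of the others.
Here the longest side is 30, but the remaining 4 sides sum to only 26.

No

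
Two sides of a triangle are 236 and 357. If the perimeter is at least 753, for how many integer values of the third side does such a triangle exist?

Triangle inequality: 121 < x < 593. Perimeter ≥ 753 gives x ≥ 753 − 236 − 357 = 160.
So 160 ≤ x < 593; integers 160 through 592: 433 values.

433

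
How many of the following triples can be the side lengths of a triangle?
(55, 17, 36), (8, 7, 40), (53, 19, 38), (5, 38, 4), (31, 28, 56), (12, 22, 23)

(17,36,55): 17+36 ≤ 55 → not valid
(7,8,40): 7+8 ≤ 40 → not valid
(19,38,53): 19+38 > 53 → valid
(4,5,38): 4+5 ≤ 38 → not valid
(28,31,56): 28+31 > 56 → valid
(12,22,23): 12+22 > 23 → valid
3 of the 6 triples form a triangle.

3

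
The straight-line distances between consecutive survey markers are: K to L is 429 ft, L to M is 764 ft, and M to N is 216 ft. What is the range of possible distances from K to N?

119 ≤ KN ≤ 1409 ft

The maximum is all hops collinear in one direction: 429 + 764 + 216 = 1409.
The longest hop is 764; the others sum to 645. Folding the others back against it leaves at least 764 − 645 = 119.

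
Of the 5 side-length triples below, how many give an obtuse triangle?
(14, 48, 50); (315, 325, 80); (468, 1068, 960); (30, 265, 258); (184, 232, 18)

(14,48,50): 14²+48² = 2500 = 50² → right
(315,325,80): 80²+315² = 105625 = 325² → right
(468,1068,960): 468²+960² = 1140624 = 1068² → right
(30,265,258): 30²+258² = 67464 < 70225 = 265² → obtuse
(184,232,18): 18+184 ≤ 232, not a triangle
1 of the 5 is obtuse.

1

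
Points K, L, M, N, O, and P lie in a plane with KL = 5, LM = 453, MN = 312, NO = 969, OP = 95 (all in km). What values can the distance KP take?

The maximum is all hops collinear in one direction: 5 + 453 + 312 + 969 + 95 = 1834.
The longest hop is 969; the others sum to 865. Folding the others back against it leaves at least 969 − 865 = 104.

104 ≤ KP ≤ 1834 km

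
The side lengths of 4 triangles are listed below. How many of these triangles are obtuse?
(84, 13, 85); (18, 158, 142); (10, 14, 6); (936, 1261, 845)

2

(84,13,85): 13²+84² = 7225 = 85² → right
(18,158,142): 18²+142² = 20488 < 24964 = 158² → obtuse
(10,14,6): 6²+10² = 136 < 196 = 14² → obtuse
(936,1261,845): 845²+936² = 1590121 = 1261² → right
2 of the 4 are obtuse.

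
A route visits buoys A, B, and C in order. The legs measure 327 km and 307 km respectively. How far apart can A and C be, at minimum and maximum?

20 ≤ AC ≤ 634 km

By the triangle inequality, |327 − 307| ≤ AC ≤ 327 + 307.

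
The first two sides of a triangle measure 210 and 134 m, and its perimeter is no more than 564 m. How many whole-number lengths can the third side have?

Triangle inequality: 76 < x < 344. Perimeter ≤ 564 gives x ≤ 564 − 210 − 134 = 220.
So 76 < x ≤ 220; integers 77 through 220: 144 values.

144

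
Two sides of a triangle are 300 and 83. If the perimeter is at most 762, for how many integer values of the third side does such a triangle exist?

162

Triangle inequality: 217 < x < 383. Perimeter ≤ 762 gives x ≤ 762 − 300 − 83 = 379.
So 217 < x ≤ 379; integers 218 through 379: 162 values.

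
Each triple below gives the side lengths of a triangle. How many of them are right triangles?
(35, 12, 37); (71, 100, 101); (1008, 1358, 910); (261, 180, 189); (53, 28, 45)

(35,12,37): 12²+35² = 1369 = 37² → right
(71,100,101): 71²+100² = 15041 > 10201 = 101² → acute
(1008,1358,910): 910²+1008² = 1844164 = 1358² → right
(261,180,189): 180²+189² = 68121 = 261² → right
(53,28,45): 28²+45² = 2809 = 53² → right
4 of the 5 are right.

4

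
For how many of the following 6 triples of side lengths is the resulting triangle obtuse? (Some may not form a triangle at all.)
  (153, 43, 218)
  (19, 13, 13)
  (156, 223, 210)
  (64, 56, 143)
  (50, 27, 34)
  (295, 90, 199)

2

(153,43,218): 43+153 ≤ 218, not a triangle
(19,13,13): 13²+13² = 338 < 361 = 19² → obtuse
(156,223,210): 156²+210² = 68436 > 49729 = 223² → acute
(64,56,143): 56+64 ≤ 143, not a triangle
(50,27,34): 27²+34² = 1885 < 2500 = 50² → obtuse
(295,90,199): 90+199 ≤ 295, not a triangle
2 of the 6 are obtuse.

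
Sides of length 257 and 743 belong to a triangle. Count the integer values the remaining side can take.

513

The third side lies in the open interval (486, 1000).
Integers from 487 to 999 inclusive: 999 − 487 + 1 = 513.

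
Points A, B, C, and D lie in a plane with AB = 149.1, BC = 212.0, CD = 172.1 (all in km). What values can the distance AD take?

0 ≤ AD ≤ 533.2 km

The maximum is all hops collinear in one direction: 149.1 + 212.0 + 172.1 = 533.2.
The longest hop is 212.0; the others sum to 321.2. Since 212.0 ≤ 321.2, the path can fold back on itself completely, so the minimum distance is 0.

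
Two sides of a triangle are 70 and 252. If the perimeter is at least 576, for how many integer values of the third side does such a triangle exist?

68

Triangle inequality: 182 < x < 322. Perimeter ≥ 576 gives x ≥ 576 − 70 − 252 = 254.
So 254 ≤ x < 322; integers 254 through 321: 68 values.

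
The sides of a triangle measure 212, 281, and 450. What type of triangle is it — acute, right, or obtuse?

Compare the square of the longest side to the sum of squares of the other two: 212² + 281² = 123905 < 202500 = 450².

obtuse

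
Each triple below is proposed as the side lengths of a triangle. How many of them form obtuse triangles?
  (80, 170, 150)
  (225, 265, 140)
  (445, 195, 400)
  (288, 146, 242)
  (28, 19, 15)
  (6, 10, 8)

2

(80,170,150): 80²+150² = 28900 = 170² → right
(225,265,140): 140²+225² = 70225 = 265² → right
(445,195,400): 195²+400² = 198025 = 445² → right
(288,146,242): 146²+242² = 79880 < 82944 = 288² → obtuse
(28,19,15): 15²+19² = 586 < 784 = 28² → obtuse
(6,10,8): 6²+8² = 100 = 10² → right
2 of the 6 are obtuse.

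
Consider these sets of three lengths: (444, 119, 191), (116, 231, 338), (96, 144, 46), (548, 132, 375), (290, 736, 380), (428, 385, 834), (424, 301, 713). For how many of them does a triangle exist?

(119,191,444): 119+191 ≤ 444 → not valid
(116,231,338): 116+231 > 338 → valid
(46,96,144): 46+96 ≤ 144 → not valid
(132,375,548): 132+375 ≤ 548 → not valid
(290,380,736): 290+380 ≤ 736 → not valid
(385,428,834): 385+428 ≤ 834 → not valid
(301,424,713): 301+424 > 713 → valid
2 of the 7 triples form a triangle.

2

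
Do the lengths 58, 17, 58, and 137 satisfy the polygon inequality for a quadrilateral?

No

For a quadrilateral, each side must be shorter than the sum of the others.
Here the longest side is 137, but the remaining 3 sides sum to only 133.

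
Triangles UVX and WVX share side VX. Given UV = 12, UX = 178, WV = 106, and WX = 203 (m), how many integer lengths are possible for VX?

23

From triangle UVX: 166 < VX < 190.
From triangle WVX: 97 < VX < 309.
Intersection: 166 < VX < 190, so integers 167 through 189: 23 values.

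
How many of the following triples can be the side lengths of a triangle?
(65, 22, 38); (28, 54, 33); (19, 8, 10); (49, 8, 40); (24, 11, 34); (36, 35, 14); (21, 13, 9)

4

(22,38,65): 22+38 ≤ 65 → not valid
(28,33,54): 28+33 > 54 → valid
(8,10,19): 8+10 ≤ 19 → not valid
(8,40,49): 8+40 ≤ 49 → not valid
(11,24,34): 11+24 > 34 → valid
(14,35,36): 14+35 > 36 → valid
(9,13,21): 9+13 > 21 → valid
4 of the 7 triples form a triangle.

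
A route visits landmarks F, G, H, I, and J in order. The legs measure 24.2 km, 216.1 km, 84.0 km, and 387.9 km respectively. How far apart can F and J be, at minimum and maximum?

The maximum is all hops collinear in one direction: 24.2 + 216.1 + 84.0 + 387.9 = 712.2.
The longest hop is 387.9; the others sum to 324.3. Folding the others back against it leaves at least 387.9 − 324.3 = 63.6.

63.6 ≤ FJ ≤ 712.2 km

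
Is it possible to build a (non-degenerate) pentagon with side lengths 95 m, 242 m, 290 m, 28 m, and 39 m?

Yes

A pentagon exists iff every side is shorter than the sum of the others — equivalently, the longest side is less than the sum of the rest.
Longest side 290 < 404 (sum of the remaining 4), so yes.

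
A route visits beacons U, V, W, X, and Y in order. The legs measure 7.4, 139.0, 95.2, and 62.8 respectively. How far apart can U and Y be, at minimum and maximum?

0 ≤ UY ≤ 304.4

The maximum is all hops collinear in one direction: 7.4 + 139.0 + 95.2 + 62.8 = 304.4.
The longest hop is 139.0; the others sum to 165.4. Since 139.0 ≤ 165.4, the path can fold back on itself completely, so the minimum distance is 0.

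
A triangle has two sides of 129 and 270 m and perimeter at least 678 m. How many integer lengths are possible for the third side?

Triangle inequality: 141 < x < 399. Perimeter ≥ 678 gives x ≥ 678 − 129 − 270 = 279.
So 279 ≤ x < 399; integers 279 through 398: 120 values.

120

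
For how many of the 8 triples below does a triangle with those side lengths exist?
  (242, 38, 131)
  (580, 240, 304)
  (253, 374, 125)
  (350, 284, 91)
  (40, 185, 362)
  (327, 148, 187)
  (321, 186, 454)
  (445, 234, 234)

(38,131,242): 38+131 ≤ 242 → not valid
(240,304,580): 240+304 ≤ 580 → not valid
(125,253,374): 125+253 > 374 → valid
(91,284,350): 91+284 > 350 → valid
(40,185,362): 40+185 ≤ 362 → not valid
(148,187,327): 148+187 > 327 → valid
(186,321,454): 186+321 > 454 → valid
(234,234,445): 234+234 > 445 → valid
5 of the 8 triples form a triangle.

5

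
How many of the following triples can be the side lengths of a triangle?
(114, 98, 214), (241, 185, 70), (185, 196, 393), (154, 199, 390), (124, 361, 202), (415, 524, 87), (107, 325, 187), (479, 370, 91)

1

(98,114,214): 98+114 ≤ 214 → not valid
(70,185,241): 70+185 > 241 → valid
(185,196,393): 185+196 ≤ 393 → not valid
(154,199,390): 154+199 ≤ 390 → not valid
(124,202,361): 124+202 ≤ 361 → not valid
(87,415,524): 87+415 ≤ 524 → not valid
(107,187,325): 107+187 ≤ 325 → not valid
(91,370,479): 91+370 ≤ 479 → not valid
1 of the 8 triples forms a triangle.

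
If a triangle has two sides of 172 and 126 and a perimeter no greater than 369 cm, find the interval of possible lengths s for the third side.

Triangle inequality alone gives 46 < s < 298.
The perimeter condition gives s ≤ 369 − 172 − 126 = 71.
Intersecting the two: 46 < s ≤ 71.

46 < s ≤ 71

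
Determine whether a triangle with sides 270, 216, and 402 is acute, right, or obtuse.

Compare the square of the longest side to the sum of squares of the other two: 216² + 270² = 119556 < 161604 = 402².

obtuse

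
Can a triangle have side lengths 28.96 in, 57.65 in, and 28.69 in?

The two shorter sides sum to 57.65, exactly equal to the longest side 57.65.
That gives only a degenerate (flat) triangle — the inequality must be strict.

No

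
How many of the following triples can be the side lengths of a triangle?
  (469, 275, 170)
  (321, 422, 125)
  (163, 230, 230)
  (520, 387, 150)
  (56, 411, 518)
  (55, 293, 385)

3

(170,275,469): 170+275 ≤ 469 → not valid
(125,321,422): 125+321 > 422 → valid
(163,230,230): 163+230 > 230 → valid
(150,387,520): 150+387 > 520 → valid
(56,411,518): 56+411 ≤ 518 → not valid
(55,293,385): 55+293 ≤ 385 → not valid
3 of the 6 triples form a triangle.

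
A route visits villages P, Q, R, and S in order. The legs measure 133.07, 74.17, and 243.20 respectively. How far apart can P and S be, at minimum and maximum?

The maximum is all hops collinear in one direction: 133.07 + 74.17 + 243.20 = 450.44.
The longest hop is 243.20; the others sum to 207.24. Folding the others back against it leaves at least 243.20 − 207.24 = 35.96.

35.96 ≤ PS ≤ 450.44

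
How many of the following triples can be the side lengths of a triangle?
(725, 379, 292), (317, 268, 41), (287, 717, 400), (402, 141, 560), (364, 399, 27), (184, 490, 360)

(292,379,725): 292+379 ≤ 725 → not valid
(41,268,317): 41+268 ≤ 317 → not valid
(287,400,717): 287+400 ≤ 717 → not valid
(141,402,560): 141+402 ≤ 560 → not valid
(27,364,399): 27+364 ≤ 399 → not valid
(184,360,490): 184+360 > 490 → valid
1 of the 6 triples forms a triangle.

1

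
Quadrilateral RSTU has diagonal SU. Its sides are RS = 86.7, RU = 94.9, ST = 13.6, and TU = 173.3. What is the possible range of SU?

159.7 < SU < 181.6

From triangle RSU: |86.7 − 94.9| < SU < 86.7 + 94.9, i.e. 8.2 < SU < 181.6.
From triangle TSU: 159.7 < SU < 186.9.
Both must hold, so SU lies in the intersection.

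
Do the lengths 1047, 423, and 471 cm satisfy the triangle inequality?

No

The longest side is 1047, but the other two sum to only 894.
894 < 1047, so the triangle inequality fails.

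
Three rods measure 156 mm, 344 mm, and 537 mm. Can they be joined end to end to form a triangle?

The longest side is 537, but the other two sum to only 500.
500 < 537, so the triangle inequality fails.

No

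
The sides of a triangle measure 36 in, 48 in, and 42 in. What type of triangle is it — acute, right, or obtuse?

acute

Compare the square of the longest side to the sum of squares of the other two: 36² + 42² = 3060 > 2304 = 48².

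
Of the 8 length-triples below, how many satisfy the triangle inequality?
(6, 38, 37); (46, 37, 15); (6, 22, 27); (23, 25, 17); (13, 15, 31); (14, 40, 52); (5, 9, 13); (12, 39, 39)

7

(6,37,38): 6+37 > 38 → valid
(15,37,46): 15+37 > 46 → valid
(6,22,27): 6+22 > 27 → valid
(17,23,25): 17+23 > 25 → valid
(13,15,31): 13+15 ≤ 31 → not valid
(14,40,52): 14+40 > 52 → valid
(5,9,13): 5+9 > 13 → valid
(12,39,39): 12+39 > 39 → valid
7 of the 8 triples form a triangle.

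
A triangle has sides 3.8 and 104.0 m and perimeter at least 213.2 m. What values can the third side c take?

Triangle inequality alone gives 100.2 < c < 107.8.
The perimeter condition gives c ≥ 213.2 − 3.8 − 104.0 = 105.4.
Intersecting the two: 105.4 ≤ c < 107.8.

105.4 ≤ c < 107.8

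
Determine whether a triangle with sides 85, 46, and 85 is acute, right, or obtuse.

Compare the square of the longest side to the sum of squares of the other two: 46² + 85² = 9341 > 7225 = 85².

acute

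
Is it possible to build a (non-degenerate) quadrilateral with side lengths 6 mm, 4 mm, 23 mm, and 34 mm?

No

For a quadrilateral, each side must be shorter than the sum of the others.
Here the longest side is 34, but the remaining 3 sides sum to only 33.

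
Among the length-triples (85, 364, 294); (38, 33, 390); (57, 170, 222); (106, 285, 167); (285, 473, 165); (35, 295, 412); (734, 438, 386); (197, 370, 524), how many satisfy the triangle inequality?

(85,294,364): 85+294 > 364 → valid
(33,38,390): 33+38 ≤ 390 → not valid
(57,170,222): 57+170 > 222 → valid
(106,167,285): 106+167 ≤ 285 → not valid
(165,285,473): 165+285 ≤ 473 → not valid
(35,295,412): 35+295 ≤ 412 → not valid
(386,438,734): 386+438 > 734 → valid
(197,370,524): 197+370 > 524 → valid
4 of the 8 triples form a triangle.

4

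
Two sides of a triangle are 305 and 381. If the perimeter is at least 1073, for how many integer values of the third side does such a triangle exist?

Triangle inequality: 76 < x < 686. Perimeter ≥ 1073 gives x ≥ 1073 − 305 − 381 = 387.
So 387 ≤ x < 686; integers 387 through 685: 299 values.

299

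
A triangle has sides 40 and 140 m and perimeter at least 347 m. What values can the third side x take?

Triangle inequality alone gives 100 < x < 180.
The perimeter condition gives x ≥ 347 − 40 − 140 = 167.
Intersecting the two: 167 ≤ x < 180.

167 ≤ x < 180 m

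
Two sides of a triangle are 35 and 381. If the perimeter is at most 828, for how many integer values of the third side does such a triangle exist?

66

Triangle inequality: 346 < x < 416. Perimeter ≤ 828 gives x ≤ 828 − 35 − 381 = 412.
So 346 < x ≤ 412; integers 347 through 412: 66 values.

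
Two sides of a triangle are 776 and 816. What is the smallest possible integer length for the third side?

The third side must be strictly greater than |776 − 816| = 40.
The smallest integer above 40 is 41.

41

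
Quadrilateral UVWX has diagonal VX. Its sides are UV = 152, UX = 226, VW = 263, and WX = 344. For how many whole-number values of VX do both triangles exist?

296

From triangle UVX: 74 < VX < 378.
From triangle WVX: 81 < VX < 607.
Intersection: 81 < VX < 378, so integers 82 through 377: 296 values.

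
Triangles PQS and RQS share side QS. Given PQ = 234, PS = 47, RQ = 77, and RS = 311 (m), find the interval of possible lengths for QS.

234 < QS < 281

From triangle PQS: |234 − 47| < QS < 234 + 47, i.e. 187 < QS < 281.
From triangle RQS: 234 < QS < 388.
Both must hold, so QS lies in the intersection.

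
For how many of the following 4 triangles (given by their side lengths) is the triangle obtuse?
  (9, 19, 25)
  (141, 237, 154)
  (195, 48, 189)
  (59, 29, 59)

(9,19,25): 9²+19² = 442 < 625 = 25² → obtuse
(141,237,154): 141²+154² = 43597 < 56169 = 237² → obtuse
(195,48,189): 48²+189² = 38025 = 195² → right
(59,29,59): 29²+59² = 4322 > 3481 = 59² → acute
2 of the 4 are obtuse.

2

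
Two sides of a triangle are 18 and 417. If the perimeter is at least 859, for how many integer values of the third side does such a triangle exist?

Triangle inequality: 399 < x < 435. Perimeter ≥ 859 gives x ≥ 859 − 18 − 417 = 424.
So 424 ≤ x < 435; integers 424 through 434: 11 values.

11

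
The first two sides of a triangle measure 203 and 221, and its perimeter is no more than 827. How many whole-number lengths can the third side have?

385

Triangle inequality: 18 < x < 424. Perimeter ≤ 827 gives x ≤ 827 − 203 − 221 = 403.
So 18 < x ≤ 403; integers 19 through 403: 385 values.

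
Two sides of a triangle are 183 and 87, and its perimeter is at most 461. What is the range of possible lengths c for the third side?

96 < c ≤ 191

Triangle inequality alone gives 96 < c < 270.
The perimeter condition gives c ≤ 461 − 183 − 87 = 191.
Intersecting the two: 96 < c ≤ 191.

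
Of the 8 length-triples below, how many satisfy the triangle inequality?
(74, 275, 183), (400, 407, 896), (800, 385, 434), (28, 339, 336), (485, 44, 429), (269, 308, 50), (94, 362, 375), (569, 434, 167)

5

(74,183,275): 74+183 ≤ 275 → not valid
(400,407,896): 400+407 ≤ 896 → not valid
(385,434,800): 385+434 > 800 → valid
(28,336,339): 28+336 > 339 → valid
(44,429,485): 44+429 ≤ 485 → not valid
(50,269,308): 50+269 > 308 → valid
(94,362,375): 94+362 > 375 → valid
(167,434,569): 167+434 > 569 → valid
5 of the 8 triples form a triangle.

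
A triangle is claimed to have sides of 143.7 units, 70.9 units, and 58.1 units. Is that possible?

The longest side is 143.7, but the other two sum to only 129.0.
129.0 < 143.7, so the triangle inequality fails.

No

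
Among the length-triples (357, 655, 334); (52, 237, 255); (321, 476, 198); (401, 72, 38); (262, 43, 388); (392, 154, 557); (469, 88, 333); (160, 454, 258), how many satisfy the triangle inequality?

(334,357,655): 334+357 > 655 → valid
(52,237,255): 52+237 > 255 → valid
(198,321,476): 198+321 > 476 → valid
(38,72,401): 38+72 ≤ 401 → not valid
(43,262,388): 43+262 ≤ 388 → not valid
(154,392,557): 154+392 ≤ 557 → not valid
(88,333,469): 88+333 ≤ 469 → not valid
(160,258,454): 160+258 ≤ 454 → not valid
3 of the 8 triples form a triangle.

3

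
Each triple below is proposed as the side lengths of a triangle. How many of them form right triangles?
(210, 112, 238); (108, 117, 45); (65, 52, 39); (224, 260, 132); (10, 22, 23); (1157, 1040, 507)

(210,112,238): 112²+210² = 56644 = 238² → right
(108,117,45): 45²+108² = 13689 = 117² → right
(65,52,39): 39²+52² = 4225 = 65² → right
(224,260,132): 132²+224² = 67600 = 260² → right
(10,22,23): 10²+22² = 584 > 529 = 23² → acute
(1157,1040,507): 507²+1040² = 1338649 = 1157² → right
5 of the 6 are right.

5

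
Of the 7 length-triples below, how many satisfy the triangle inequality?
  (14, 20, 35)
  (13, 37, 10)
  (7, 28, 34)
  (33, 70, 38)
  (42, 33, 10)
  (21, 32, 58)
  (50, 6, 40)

3

(14,20,35): 14+20 ≤ 35 → not valid
(10,13,37): 10+13 ≤ 37 → not valid
(7,28,34): 7+28 > 34 → valid
(33,38,70): 33+38 > 70 → valid
(10,33,42): 10+33 > 42 → valid
(21,32,58): 21+32 ≤ 58 → not valid
(6,40,50): 6+40 ≤ 50 → not valid
3 of the 7 triples form a triangle.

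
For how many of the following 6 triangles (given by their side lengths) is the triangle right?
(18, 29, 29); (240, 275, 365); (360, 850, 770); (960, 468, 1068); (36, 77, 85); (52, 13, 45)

4

(18,29,29): 18²+29² = 1165 > 841 = 29² → acute
(240,275,365): 240²+275² = 133225 = 365² → right
(360,850,770): 360²+770² = 722500 = 850² → right
(960,468,1068): 468²+960² = 1140624 = 1068² → right
(36,77,85): 36²+77² = 7225 = 85² → right
(52,13,45): 13²+45² = 2194 < 2704 = 52² → obtuse
4 of the 6 are right.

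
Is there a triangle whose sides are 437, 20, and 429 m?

The longest side is 437, and the other two sum to 449.
Since 449 > 437, the triangle inequality holds.

Yes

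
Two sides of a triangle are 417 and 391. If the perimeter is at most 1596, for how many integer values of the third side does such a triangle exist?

Triangle inequality: 26 < x < 808. Perimeter ≤ 1596 gives x ≤ 1596 − 417 − 391 = 788.
So 26 < x ≤ 788; integers 27 through 788: 762 values.

762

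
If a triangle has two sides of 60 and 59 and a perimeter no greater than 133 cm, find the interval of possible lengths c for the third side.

1 < c ≤ 14

Triangle inequality alone gives 1 < c < 119.
The perimeter condition gives c ≤ 133 − 60 − 59 = 14.
Intersecting the two: 1 < c ≤ 14.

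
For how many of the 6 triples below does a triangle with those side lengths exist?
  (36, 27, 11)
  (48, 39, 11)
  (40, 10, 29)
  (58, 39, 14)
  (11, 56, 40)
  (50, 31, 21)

3

(11,27,36): 11+27 > 36 → valid
(11,39,48): 11+39 > 48 → valid
(10,29,40): 10+29 ≤ 40 → not valid
(14,39,58): 14+39 ≤ 58 → not valid
(11,40,56): 11+40 ≤ 56 → not valid
(21,31,50): 21+31 > 50 → valid
3 of the 6 triples form a triangle.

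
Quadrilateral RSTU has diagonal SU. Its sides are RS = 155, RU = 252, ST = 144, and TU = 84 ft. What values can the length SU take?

97 < SU < 228

From triangle RSU: |155 − 252| < SU < 155 + 252, i.e. 97 < SU < 407.
From triangle TSU: 60 < SU < 228.
Both must hold, so SU lies in the intersection.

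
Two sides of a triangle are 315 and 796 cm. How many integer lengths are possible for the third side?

629

The third side lies in the open interval (481, 1111).
Integers from 482 to 1110 inclusive: 1110 − 482 + 1 = 629.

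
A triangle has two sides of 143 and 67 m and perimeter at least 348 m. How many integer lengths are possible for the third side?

Triangle inequality: 76 < x < 210. Perimeter ≥ 348 gives x ≥ 348 − 143 − 67 = 138.
So 138 ≤ x < 210; integers 138 through 209: 72 values.

72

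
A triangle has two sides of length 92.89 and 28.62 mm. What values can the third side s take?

64.27 < s < 121.51 (mm)

By the triangle inequality, s must be less than 92.89 + 28.62 = 121.51 and greater than |92.89 − 28.62| = 64.27.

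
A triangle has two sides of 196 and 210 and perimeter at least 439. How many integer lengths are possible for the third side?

Triangle inequality: 14 < x < 406. Perimeter ≥ 439 gives x ≥ 439 − 196 − 210 = 33.
So 33 ≤ x < 406; integers 33 through 405: 373 values.

373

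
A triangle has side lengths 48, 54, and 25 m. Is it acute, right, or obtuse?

acute

Compare the square of the longest side to the sum of squares of the other two: 25² + 48² = 2929 > 2916 = 54².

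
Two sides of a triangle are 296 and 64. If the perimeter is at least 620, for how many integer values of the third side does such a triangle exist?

100

Triangle inequality: 232 < x < 360. Perimeter ≥ 620 gives x ≥ 620 − 296 − 64 = 260.
So 260 ≤ x < 360; integers 260 through 359: 100 values.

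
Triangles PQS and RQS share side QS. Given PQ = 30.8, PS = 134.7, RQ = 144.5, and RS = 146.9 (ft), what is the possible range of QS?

103.9 < QS < 165.5

From triangle PQS: |30.8 − 134.7| < QS < 30.8 + 134.7, i.e. 103.9 < QS < 165.5.
From triangle RQS: 2.4 < QS < 291.4.
Both must hold, so QS lies in the intersection.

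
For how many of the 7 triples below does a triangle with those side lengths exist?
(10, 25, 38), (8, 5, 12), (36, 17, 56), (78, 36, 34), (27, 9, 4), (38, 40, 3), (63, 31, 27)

2

(10,25,38): 10+25 ≤ 38 → not valid
(5,8,12): 5+8 > 12 → valid
(17,36,56): 17+36 ≤ 56 → not valid
(34,36,78): 34+36 ≤ 78 → not valid
(4,9,27): 4+9 ≤ 27 → not valid
(3,38,40): 3+38 > 40 → valid
(27,31,63): 27+31 ≤ 63 → not valid
2 of the 7 triples form a triangle.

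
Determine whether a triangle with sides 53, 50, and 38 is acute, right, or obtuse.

acute

Compare the square of the longest side to the sum of squares of the other two: 38² + 50² = 3944 > 2809 = 53².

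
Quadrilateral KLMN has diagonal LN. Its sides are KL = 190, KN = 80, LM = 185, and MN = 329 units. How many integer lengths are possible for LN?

125

From triangle KLN: 110 < LN < 270.
From triangle MLN: 144 < LN < 514.
Intersection: 144 < LN < 270, so integers 145 through 269: 125 values.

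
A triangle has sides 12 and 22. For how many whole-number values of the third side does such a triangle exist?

The third side lies in the open interval (10, 34).
Integers from 11 to 33 inclusive: 33 − 11 + 1 = 23.

23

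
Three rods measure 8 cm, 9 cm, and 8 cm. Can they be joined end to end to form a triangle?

The longest side is 9, and the other two sum to 16.
Since 16 > 9, the triangle inequality holds.

Yes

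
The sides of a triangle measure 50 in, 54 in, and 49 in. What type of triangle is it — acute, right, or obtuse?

Compare the square of the longest side to the sum of squares of the other two: 49² + 50² = 4901 > 2916 = 54².

acute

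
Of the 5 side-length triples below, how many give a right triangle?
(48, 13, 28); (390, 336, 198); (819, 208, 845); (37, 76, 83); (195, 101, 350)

(48,13,28): 13+28 ≤ 48, not a triangle
(390,336,198): 198²+336² = 152100 = 390² → right
(819,208,845): 208²+819² = 714025 = 845² → right
(37,76,83): 37²+76² = 7145 > 6889 = 83² → acute
(195,101,350): 101+195 ≤ 350, not a triangle
2 of the 5 are right.

2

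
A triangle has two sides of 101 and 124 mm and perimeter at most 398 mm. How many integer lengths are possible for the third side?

Triangle inequality: 23 < x < 225. Perimeter ≤ 398 gives x ≤ 398 − 101 − 124 = 173.
So 23 < x ≤ 173; integers 24 through 173: 150 values.

150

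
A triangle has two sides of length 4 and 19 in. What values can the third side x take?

15 < x < 23 (in)

By the triangle inequality, x must be less than 4 + 19 = 23 and greater than |4 − 19| = 15.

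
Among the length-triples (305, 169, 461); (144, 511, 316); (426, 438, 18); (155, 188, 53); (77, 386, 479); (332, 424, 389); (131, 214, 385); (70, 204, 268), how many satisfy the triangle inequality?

(169,305,461): 169+305 > 461 → valid
(144,316,511): 144+316 ≤ 511 → not valid
(18,426,438): 18+426 > 438 → valid
(53,155,188): 53+155 > 188 → valid
(77,386,479): 77+386 ≤ 479 → not valid
(332,389,424): 332+389 > 424 → valid
(131,214,385): 131+214 ≤ 385 → not valid
(70,204,268): 70+204 > 268 → valid
5 of the 8 triples form a triangle.

5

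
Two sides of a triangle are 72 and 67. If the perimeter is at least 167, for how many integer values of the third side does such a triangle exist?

111

Triangle inequality: 5 < x < 139. Perimeter ≥ 167 gives x ≥ 167 − 72 − 67 = 28.
So 28 ≤ x < 139; integers 28 through 138: 111 values.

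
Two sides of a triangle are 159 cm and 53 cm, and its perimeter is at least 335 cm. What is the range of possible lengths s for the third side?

Triangle inequality alone gives 106 < s < 212.
The perimeter condition gives s ≥ 335 − 159 − 53 = 123.
Intersecting the two: 123 ≤ s < 212.

123 ≤ s < 212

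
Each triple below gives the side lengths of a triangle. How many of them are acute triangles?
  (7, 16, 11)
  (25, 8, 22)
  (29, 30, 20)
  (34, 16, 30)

(7,16,11): 7²+11² = 170 < 256 = 16² → obtuse
(25,8,22): 8²+22² = 548 < 625 = 25² → obtuse
(29,30,20): 20²+29² = 1241 > 900 = 30² → acute
(34,16,30): 16²+30² = 1156 = 34² → right
1 of the 4 is acute.

1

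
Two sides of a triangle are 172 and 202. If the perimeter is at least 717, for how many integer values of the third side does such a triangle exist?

31

Triangle inequality: 30 < x < 374. Perimeter ≥ 717 gives x ≥ 717 − 172 − 202 = 343.
So 343 ≤ x < 374; integers 343 through 373: 31 values.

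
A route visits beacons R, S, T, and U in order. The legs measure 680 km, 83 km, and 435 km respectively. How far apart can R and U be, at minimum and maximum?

162 ≤ RU ≤ 1198 km

The maximum is all hops collinear in one direction: 680 + 83 + 435 = 1198.
The longest hop is 680; the others sum to 518. Folding the others back against it leaves at least 680 − 518 = 162.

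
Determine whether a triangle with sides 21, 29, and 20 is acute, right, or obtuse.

Compare the square of the longest side to the sum of squares of the other two: 20² + 21² = 841 = 29².

right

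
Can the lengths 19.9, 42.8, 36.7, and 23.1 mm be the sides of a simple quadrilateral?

Yes

A quadrilateral exists iff every side is shorter than the sum of the others — equivalently, the longest side is less than the sum of the rest.
Longest side 42.8 < 79.7 (sum of the remaining 3), so yes.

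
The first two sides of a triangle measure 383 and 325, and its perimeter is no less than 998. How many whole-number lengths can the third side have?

418

Triangle inequality: 58 < x < 708. Perimeter ≥ 998 gives x ≥ 998 − 383 − 325 = 290.
So 290 ≤ x < 708; integers 290 through 707: 418 values.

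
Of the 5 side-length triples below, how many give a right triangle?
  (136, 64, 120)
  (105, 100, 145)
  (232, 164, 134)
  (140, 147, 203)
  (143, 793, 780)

4

(136,64,120): 64²+120² = 18496 = 136² → right
(105,100,145): 100²+105² = 21025 = 145² → right
(232,164,134): 134²+164² = 44852 < 53824 = 232² → obtuse
(140,147,203): 140²+147² = 41209 = 203² → right
(143,793,780): 143²+780² = 628849 = 793² → right
4 of the 5 are right.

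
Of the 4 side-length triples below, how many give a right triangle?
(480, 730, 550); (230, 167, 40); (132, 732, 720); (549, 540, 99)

3

(480,730,550): 480²+550² = 532900 = 730² → right
(230,167,40): 40+167 ≤ 230, not a triangle
(132,732,720): 132²+720² = 535824 = 732² → right
(549,540,99): 99²+540² = 301401 = 549² → right
3 of the 4 are right.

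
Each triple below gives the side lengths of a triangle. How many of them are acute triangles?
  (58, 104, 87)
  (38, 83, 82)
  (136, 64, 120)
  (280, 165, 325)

2

(58,104,87): 58²+87² = 10933 > 10816 = 104² → acute
(38,83,82): 38²+82² = 8168 > 6889 = 83² → acute
(136,64,120): 64²+120² = 18496 = 136² → right
(280,165,325): 165²+280² = 105625 = 325² → right
2 of the 4 are acute.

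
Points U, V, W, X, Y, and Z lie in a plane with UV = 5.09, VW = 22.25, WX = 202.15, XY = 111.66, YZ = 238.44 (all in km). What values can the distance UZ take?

The maximum is all hops collinear in one direction: 5.09 + 22.25 + 202.15 + 111.66 + 238.44 = 579.59.
The longest hop is 238.44; the others sum to 341.15. Since 238.44 ≤ 341.15, the path can fold back on itself completely, so the minimum distance is 0.

0 ≤ UZ ≤ 579.59 km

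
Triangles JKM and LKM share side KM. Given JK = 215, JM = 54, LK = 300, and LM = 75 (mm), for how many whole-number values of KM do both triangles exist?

43

From triangle JKM: 161 < KM < 269.
From triangle LKM: 225 < KM < 375.
Intersection: 225 < KM < 269, so integers 226 through 268: 43 values.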